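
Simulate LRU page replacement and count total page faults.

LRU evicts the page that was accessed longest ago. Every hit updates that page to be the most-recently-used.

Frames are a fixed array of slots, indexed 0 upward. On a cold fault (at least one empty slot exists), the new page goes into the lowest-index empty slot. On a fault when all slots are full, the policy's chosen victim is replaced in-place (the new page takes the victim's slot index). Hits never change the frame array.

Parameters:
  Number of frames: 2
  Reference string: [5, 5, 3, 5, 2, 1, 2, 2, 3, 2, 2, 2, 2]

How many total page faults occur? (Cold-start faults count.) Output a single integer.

Answer: 5

Derivation:
Step 0: ref 5 → FAULT, frames=[5,-]
Step 1: ref 5 → HIT, frames=[5,-]
Step 2: ref 3 → FAULT, frames=[5,3]
Step 3: ref 5 → HIT, frames=[5,3]
Step 4: ref 2 → FAULT (evict 3), frames=[5,2]
Step 5: ref 1 → FAULT (evict 5), frames=[1,2]
Step 6: ref 2 → HIT, frames=[1,2]
Step 7: ref 2 → HIT, frames=[1,2]
Step 8: ref 3 → FAULT (evict 1), frames=[3,2]
Step 9: ref 2 → HIT, frames=[3,2]
Step 10: ref 2 → HIT, frames=[3,2]
Step 11: ref 2 → HIT, frames=[3,2]
Step 12: ref 2 → HIT, frames=[3,2]
Total faults: 5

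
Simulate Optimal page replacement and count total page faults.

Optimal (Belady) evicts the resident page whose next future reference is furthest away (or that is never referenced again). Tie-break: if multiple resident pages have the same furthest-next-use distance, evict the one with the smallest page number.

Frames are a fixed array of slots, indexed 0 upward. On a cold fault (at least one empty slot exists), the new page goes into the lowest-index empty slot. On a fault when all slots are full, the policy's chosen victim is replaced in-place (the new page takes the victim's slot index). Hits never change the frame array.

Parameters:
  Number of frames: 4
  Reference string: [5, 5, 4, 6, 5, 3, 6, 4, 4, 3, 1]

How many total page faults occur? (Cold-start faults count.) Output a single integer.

Step 0: ref 5 → FAULT, frames=[5,-,-,-]
Step 1: ref 5 → HIT, frames=[5,-,-,-]
Step 2: ref 4 → FAULT, frames=[5,4,-,-]
Step 3: ref 6 → FAULT, frames=[5,4,6,-]
Step 4: ref 5 → HIT, frames=[5,4,6,-]
Step 5: ref 3 → FAULT, frames=[5,4,6,3]
Step 6: ref 6 → HIT, frames=[5,4,6,3]
Step 7: ref 4 → HIT, frames=[5,4,6,3]
Step 8: ref 4 → HIT, frames=[5,4,6,3]
Step 9: ref 3 → HIT, frames=[5,4,6,3]
Step 10: ref 1 → FAULT (evict 3), frames=[5,4,6,1]
Total faults: 5

Answer: 5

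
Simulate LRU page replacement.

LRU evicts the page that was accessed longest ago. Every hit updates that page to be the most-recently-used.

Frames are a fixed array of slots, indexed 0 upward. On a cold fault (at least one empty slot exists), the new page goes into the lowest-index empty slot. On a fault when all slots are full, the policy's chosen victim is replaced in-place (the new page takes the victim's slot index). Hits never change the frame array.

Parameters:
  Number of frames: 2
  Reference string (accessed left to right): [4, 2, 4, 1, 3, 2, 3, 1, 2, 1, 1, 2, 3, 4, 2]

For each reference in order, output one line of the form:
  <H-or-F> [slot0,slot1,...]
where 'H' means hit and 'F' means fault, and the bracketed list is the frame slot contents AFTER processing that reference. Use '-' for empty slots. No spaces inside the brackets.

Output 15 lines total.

F [4,-]
F [4,2]
H [4,2]
F [4,1]
F [3,1]
F [3,2]
H [3,2]
F [3,1]
F [2,1]
H [2,1]
H [2,1]
H [2,1]
F [2,3]
F [4,3]
F [4,2]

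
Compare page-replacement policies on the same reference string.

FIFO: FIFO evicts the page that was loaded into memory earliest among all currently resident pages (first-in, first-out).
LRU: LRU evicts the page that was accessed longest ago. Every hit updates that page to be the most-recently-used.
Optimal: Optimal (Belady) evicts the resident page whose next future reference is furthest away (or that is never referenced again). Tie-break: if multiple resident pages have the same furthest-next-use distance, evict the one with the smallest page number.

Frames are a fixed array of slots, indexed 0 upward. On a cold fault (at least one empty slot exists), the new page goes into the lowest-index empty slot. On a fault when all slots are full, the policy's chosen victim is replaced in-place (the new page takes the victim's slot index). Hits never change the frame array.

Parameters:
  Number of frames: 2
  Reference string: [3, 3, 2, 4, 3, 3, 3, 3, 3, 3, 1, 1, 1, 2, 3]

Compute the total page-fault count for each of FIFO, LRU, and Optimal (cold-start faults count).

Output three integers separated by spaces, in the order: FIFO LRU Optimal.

--- FIFO ---
  step 0: ref 3 -> FAULT, frames=[3,-] (faults so far: 1)
  step 1: ref 3 -> HIT, frames=[3,-] (faults so far: 1)
  step 2: ref 2 -> FAULT, frames=[3,2] (faults so far: 2)
  step 3: ref 4 -> FAULT, evict 3, frames=[4,2] (faults so far: 3)
  step 4: ref 3 -> FAULT, evict 2, frames=[4,3] (faults so far: 4)
  step 5: ref 3 -> HIT, frames=[4,3] (faults so far: 4)
  step 6: ref 3 -> HIT, frames=[4,3] (faults so far: 4)
  step 7: ref 3 -> HIT, frames=[4,3] (faults so far: 4)
  step 8: ref 3 -> HIT, frames=[4,3] (faults so far: 4)
  step 9: ref 3 -> HIT, frames=[4,3] (faults so far: 4)
  step 10: ref 1 -> FAULT, evict 4, frames=[1,3] (faults so far: 5)
  step 11: ref 1 -> HIT, frames=[1,3] (faults so far: 5)
  step 12: ref 1 -> HIT, frames=[1,3] (faults so far: 5)
  step 13: ref 2 -> FAULT, evict 3, frames=[1,2] (faults so far: 6)
  step 14: ref 3 -> FAULT, evict 1, frames=[3,2] (faults so far: 7)
  FIFO total faults: 7
--- LRU ---
  step 0: ref 3 -> FAULT, frames=[3,-] (faults so far: 1)
  step 1: ref 3 -> HIT, frames=[3,-] (faults so far: 1)
  step 2: ref 2 -> FAULT, frames=[3,2] (faults so far: 2)
  step 3: ref 4 -> FAULT, evict 3, frames=[4,2] (faults so far: 3)
  step 4: ref 3 -> FAULT, evict 2, frames=[4,3] (faults so far: 4)
  step 5: ref 3 -> HIT, frames=[4,3] (faults so far: 4)
  step 6: ref 3 -> HIT, frames=[4,3] (faults so far: 4)
  step 7: ref 3 -> HIT, frames=[4,3] (faults so far: 4)
  step 8: ref 3 -> HIT, frames=[4,3] (faults so far: 4)
  step 9: ref 3 -> HIT, frames=[4,3] (faults so far: 4)
  step 10: ref 1 -> FAULT, evict 4, frames=[1,3] (faults so far: 5)
  step 11: ref 1 -> HIT, frames=[1,3] (faults so far: 5)
  step 12: ref 1 -> HIT, frames=[1,3] (faults so far: 5)
  step 13: ref 2 -> FAULT, evict 3, frames=[1,2] (faults so far: 6)
  step 14: ref 3 -> FAULT, evict 1, frames=[3,2] (faults so far: 7)
  LRU total faults: 7
--- Optimal ---
  step 0: ref 3 -> FAULT, frames=[3,-] (faults so far: 1)
  step 1: ref 3 -> HIT, frames=[3,-] (faults so far: 1)
  step 2: ref 2 -> FAULT, frames=[3,2] (faults so far: 2)
  step 3: ref 4 -> FAULT, evict 2, frames=[3,4] (faults so far: 3)
  step 4: ref 3 -> HIT, frames=[3,4] (faults so far: 3)
  step 5: ref 3 -> HIT, frames=[3,4] (faults so far: 3)
  step 6: ref 3 -> HIT, frames=[3,4] (faults so far: 3)
  step 7: ref 3 -> HIT, frames=[3,4] (faults so far: 3)
  step 8: ref 3 -> HIT, frames=[3,4] (faults so far: 3)
  step 9: ref 3 -> HIT, frames=[3,4] (faults so far: 3)
  step 10: ref 1 -> FAULT, evict 4, frames=[3,1] (faults so far: 4)
  step 11: ref 1 -> HIT, frames=[3,1] (faults so far: 4)
  step 12: ref 1 -> HIT, frames=[3,1] (faults so far: 4)
  step 13: ref 2 -> FAULT, evict 1, frames=[3,2] (faults so far: 5)
  step 14: ref 3 -> HIT, frames=[3,2] (faults so far: 5)
  Optimal total faults: 5

Answer: 7 7 5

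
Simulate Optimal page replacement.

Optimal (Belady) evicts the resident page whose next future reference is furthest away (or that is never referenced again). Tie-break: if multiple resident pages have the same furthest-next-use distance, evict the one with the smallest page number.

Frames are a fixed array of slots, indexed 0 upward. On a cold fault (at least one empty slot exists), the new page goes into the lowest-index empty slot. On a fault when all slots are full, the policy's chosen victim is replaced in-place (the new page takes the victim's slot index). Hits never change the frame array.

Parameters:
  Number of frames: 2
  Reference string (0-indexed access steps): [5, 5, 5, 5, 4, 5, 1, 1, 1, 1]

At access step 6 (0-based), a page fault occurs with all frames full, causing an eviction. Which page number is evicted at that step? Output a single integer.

Step 0: ref 5 -> FAULT, frames=[5,-]
Step 1: ref 5 -> HIT, frames=[5,-]
Step 2: ref 5 -> HIT, frames=[5,-]
Step 3: ref 5 -> HIT, frames=[5,-]
Step 4: ref 4 -> FAULT, frames=[5,4]
Step 5: ref 5 -> HIT, frames=[5,4]
Step 6: ref 1 -> FAULT, evict 4, frames=[5,1]
At step 6: evicted page 4

Answer: 4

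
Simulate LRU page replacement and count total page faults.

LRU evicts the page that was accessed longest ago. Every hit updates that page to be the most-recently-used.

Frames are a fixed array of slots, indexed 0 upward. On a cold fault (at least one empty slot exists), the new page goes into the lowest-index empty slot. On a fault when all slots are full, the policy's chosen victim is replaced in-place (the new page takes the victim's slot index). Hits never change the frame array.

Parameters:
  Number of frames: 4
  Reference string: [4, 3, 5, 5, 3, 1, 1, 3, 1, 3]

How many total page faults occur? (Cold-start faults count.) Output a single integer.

Answer: 4

Derivation:
Step 0: ref 4 → FAULT, frames=[4,-,-,-]
Step 1: ref 3 → FAULT, frames=[4,3,-,-]
Step 2: ref 5 → FAULT, frames=[4,3,5,-]
Step 3: ref 5 → HIT, frames=[4,3,5,-]
Step 4: ref 3 → HIT, frames=[4,3,5,-]
Step 5: ref 1 → FAULT, frames=[4,3,5,1]
Step 6: ref 1 → HIT, frames=[4,3,5,1]
Step 7: ref 3 → HIT, frames=[4,3,5,1]
Step 8: ref 1 → HIT, frames=[4,3,5,1]
Step 9: ref 3 → HIT, frames=[4,3,5,1]
Total faults: 4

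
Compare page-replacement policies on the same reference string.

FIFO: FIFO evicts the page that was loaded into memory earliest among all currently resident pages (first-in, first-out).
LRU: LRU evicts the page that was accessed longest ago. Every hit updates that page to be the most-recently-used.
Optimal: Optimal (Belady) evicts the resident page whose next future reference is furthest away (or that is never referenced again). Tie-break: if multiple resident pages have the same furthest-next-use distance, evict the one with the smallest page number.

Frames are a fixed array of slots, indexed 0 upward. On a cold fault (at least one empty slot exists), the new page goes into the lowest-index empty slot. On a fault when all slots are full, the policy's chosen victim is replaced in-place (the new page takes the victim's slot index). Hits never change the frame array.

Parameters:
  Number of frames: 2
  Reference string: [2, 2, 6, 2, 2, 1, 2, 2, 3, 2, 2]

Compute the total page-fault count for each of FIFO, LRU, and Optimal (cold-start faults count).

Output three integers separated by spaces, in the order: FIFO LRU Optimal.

--- FIFO ---
  step 0: ref 2 -> FAULT, frames=[2,-] (faults so far: 1)
  step 1: ref 2 -> HIT, frames=[2,-] (faults so far: 1)
  step 2: ref 6 -> FAULT, frames=[2,6] (faults so far: 2)
  step 3: ref 2 -> HIT, frames=[2,6] (faults so far: 2)
  step 4: ref 2 -> HIT, frames=[2,6] (faults so far: 2)
  step 5: ref 1 -> FAULT, evict 2, frames=[1,6] (faults so far: 3)
  step 6: ref 2 -> FAULT, evict 6, frames=[1,2] (faults so far: 4)
  step 7: ref 2 -> HIT, frames=[1,2] (faults so far: 4)
  step 8: ref 3 -> FAULT, evict 1, frames=[3,2] (faults so far: 5)
  step 9: ref 2 -> HIT, frames=[3,2] (faults so far: 5)
  step 10: ref 2 -> HIT, frames=[3,2] (faults so far: 5)
  FIFO total faults: 5
--- LRU ---
  step 0: ref 2 -> FAULT, frames=[2,-] (faults so far: 1)
  step 1: ref 2 -> HIT, frames=[2,-] (faults so far: 1)
  step 2: ref 6 -> FAULT, frames=[2,6] (faults so far: 2)
  step 3: ref 2 -> HIT, frames=[2,6] (faults so far: 2)
  step 4: ref 2 -> HIT, frames=[2,6] (faults so far: 2)
  step 5: ref 1 -> FAULT, evict 6, frames=[2,1] (faults so far: 3)
  step 6: ref 2 -> HIT, frames=[2,1] (faults so far: 3)
  step 7: ref 2 -> HIT, frames=[2,1] (faults so far: 3)
  step 8: ref 3 -> FAULT, evict 1, frames=[2,3] (faults so far: 4)
  step 9: ref 2 -> HIT, frames=[2,3] (faults so far: 4)
  step 10: ref 2 -> HIT, frames=[2,3] (faults so far: 4)
  LRU total faults: 4
--- Optimal ---
  step 0: ref 2 -> FAULT, frames=[2,-] (faults so far: 1)
  step 1: ref 2 -> HIT, frames=[2,-] (faults so far: 1)
  step 2: ref 6 -> FAULT, frames=[2,6] (faults so far: 2)
  step 3: ref 2 -> HIT, frames=[2,6] (faults so far: 2)
  step 4: ref 2 -> HIT, frames=[2,6] (faults so far: 2)
  step 5: ref 1 -> FAULT, evict 6, frames=[2,1] (faults so far: 3)
  step 6: ref 2 -> HIT, frames=[2,1] (faults so far: 3)
  step 7: ref 2 -> HIT, frames=[2,1] (faults so far: 3)
  step 8: ref 3 -> FAULT, evict 1, frames=[2,3] (faults so far: 4)
  step 9: ref 2 -> HIT, frames=[2,3] (faults so far: 4)
  step 10: ref 2 -> HIT, frames=[2,3] (faults so far: 4)
  Optimal total faults: 4

Answer: 5 4 4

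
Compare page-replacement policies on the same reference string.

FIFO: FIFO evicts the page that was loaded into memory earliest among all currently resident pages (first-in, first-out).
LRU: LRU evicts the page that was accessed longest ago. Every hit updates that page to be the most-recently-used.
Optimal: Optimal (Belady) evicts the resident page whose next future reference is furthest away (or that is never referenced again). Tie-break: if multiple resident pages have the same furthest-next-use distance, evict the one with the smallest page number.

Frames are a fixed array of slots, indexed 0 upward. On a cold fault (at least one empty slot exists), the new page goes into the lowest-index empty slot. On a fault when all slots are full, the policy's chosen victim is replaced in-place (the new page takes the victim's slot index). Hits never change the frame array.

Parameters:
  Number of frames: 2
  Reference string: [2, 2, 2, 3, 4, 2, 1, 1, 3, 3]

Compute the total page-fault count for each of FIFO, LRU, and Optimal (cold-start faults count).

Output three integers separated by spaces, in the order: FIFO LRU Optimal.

--- FIFO ---
  step 0: ref 2 -> FAULT, frames=[2,-] (faults so far: 1)
  step 1: ref 2 -> HIT, frames=[2,-] (faults so far: 1)
  step 2: ref 2 -> HIT, frames=[2,-] (faults so far: 1)
  step 3: ref 3 -> FAULT, frames=[2,3] (faults so far: 2)
  step 4: ref 4 -> FAULT, evict 2, frames=[4,3] (faults so far: 3)
  step 5: ref 2 -> FAULT, evict 3, frames=[4,2] (faults so far: 4)
  step 6: ref 1 -> FAULT, evict 4, frames=[1,2] (faults so far: 5)
  step 7: ref 1 -> HIT, frames=[1,2] (faults so far: 5)
  step 8: ref 3 -> FAULT, evict 2, frames=[1,3] (faults so far: 6)
  step 9: ref 3 -> HIT, frames=[1,3] (faults so far: 6)
  FIFO total faults: 6
--- LRU ---
  step 0: ref 2 -> FAULT, frames=[2,-] (faults so far: 1)
  step 1: ref 2 -> HIT, frames=[2,-] (faults so far: 1)
  step 2: ref 2 -> HIT, frames=[2,-] (faults so far: 1)
  step 3: ref 3 -> FAULT, frames=[2,3] (faults so far: 2)
  step 4: ref 4 -> FAULT, evict 2, frames=[4,3] (faults so far: 3)
  step 5: ref 2 -> FAULT, evict 3, frames=[4,2] (faults so far: 4)
  step 6: ref 1 -> FAULT, evict 4, frames=[1,2] (faults so far: 5)
  step 7: ref 1 -> HIT, frames=[1,2] (faults so far: 5)
  step 8: ref 3 -> FAULT, evict 2, frames=[1,3] (faults so far: 6)
  step 9: ref 3 -> HIT, frames=[1,3] (faults so far: 6)
  LRU total faults: 6
--- Optimal ---
  step 0: ref 2 -> FAULT, frames=[2,-] (faults so far: 1)
  step 1: ref 2 -> HIT, frames=[2,-] (faults so far: 1)
  step 2: ref 2 -> HIT, frames=[2,-] (faults so far: 1)
  step 3: ref 3 -> FAULT, frames=[2,3] (faults so far: 2)
  step 4: ref 4 -> FAULT, evict 3, frames=[2,4] (faults so far: 3)
  step 5: ref 2 -> HIT, frames=[2,4] (faults so far: 3)
  step 6: ref 1 -> FAULT, evict 2, frames=[1,4] (faults so far: 4)
  step 7: ref 1 -> HIT, frames=[1,4] (faults so far: 4)
  step 8: ref 3 -> FAULT, evict 1, frames=[3,4] (faults so far: 5)
  step 9: ref 3 -> HIT, frames=[3,4] (faults so far: 5)
  Optimal total faults: 5

Answer: 6 6 5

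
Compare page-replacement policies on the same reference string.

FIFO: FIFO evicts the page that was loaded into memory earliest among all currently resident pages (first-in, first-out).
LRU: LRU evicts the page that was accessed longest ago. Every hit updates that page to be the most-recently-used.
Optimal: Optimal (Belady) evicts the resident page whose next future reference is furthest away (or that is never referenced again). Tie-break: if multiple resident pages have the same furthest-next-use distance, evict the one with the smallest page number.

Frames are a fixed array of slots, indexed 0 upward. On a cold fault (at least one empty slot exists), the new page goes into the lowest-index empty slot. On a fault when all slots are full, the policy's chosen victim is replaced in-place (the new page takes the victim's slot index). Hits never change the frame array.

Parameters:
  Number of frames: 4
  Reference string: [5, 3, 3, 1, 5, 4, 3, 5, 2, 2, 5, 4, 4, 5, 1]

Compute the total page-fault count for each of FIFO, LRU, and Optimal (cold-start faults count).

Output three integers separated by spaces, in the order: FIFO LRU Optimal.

Answer: 6 6 5

Derivation:
--- FIFO ---
  step 0: ref 5 -> FAULT, frames=[5,-,-,-] (faults so far: 1)
  step 1: ref 3 -> FAULT, frames=[5,3,-,-] (faults so far: 2)
  step 2: ref 3 -> HIT, frames=[5,3,-,-] (faults so far: 2)
  step 3: ref 1 -> FAULT, frames=[5,3,1,-] (faults so far: 3)
  step 4: ref 5 -> HIT, frames=[5,3,1,-] (faults so far: 3)
  step 5: ref 4 -> FAULT, frames=[5,3,1,4] (faults so far: 4)
  step 6: ref 3 -> HIT, frames=[5,3,1,4] (faults so far: 4)
  step 7: ref 5 -> HIT, frames=[5,3,1,4] (faults so far: 4)
  step 8: ref 2 -> FAULT, evict 5, frames=[2,3,1,4] (faults so far: 5)
  step 9: ref 2 -> HIT, frames=[2,3,1,4] (faults so far: 5)
  step 10: ref 5 -> FAULT, evict 3, frames=[2,5,1,4] (faults so far: 6)
  step 11: ref 4 -> HIT, frames=[2,5,1,4] (faults so far: 6)
  step 12: ref 4 -> HIT, frames=[2,5,1,4] (faults so far: 6)
  step 13: ref 5 -> HIT, frames=[2,5,1,4] (faults so far: 6)
  step 14: ref 1 -> HIT, frames=[2,5,1,4] (faults so far: 6)
  FIFO total faults: 6
--- LRU ---
  step 0: ref 5 -> FAULT, frames=[5,-,-,-] (faults so far: 1)
  step 1: ref 3 -> FAULT, frames=[5,3,-,-] (faults so far: 2)
  step 2: ref 3 -> HIT, frames=[5,3,-,-] (faults so far: 2)
  step 3: ref 1 -> FAULT, frames=[5,3,1,-] (faults so far: 3)
  step 4: ref 5 -> HIT, frames=[5,3,1,-] (faults so far: 3)
  step 5: ref 4 -> FAULT, frames=[5,3,1,4] (faults so far: 4)
  step 6: ref 3 -> HIT, frames=[5,3,1,4] (faults so far: 4)
  step 7: ref 5 -> HIT, frames=[5,3,1,4] (faults so far: 4)
  step 8: ref 2 -> FAULT, evict 1, frames=[5,3,2,4] (faults so far: 5)
  step 9: ref 2 -> HIT, frames=[5,3,2,4] (faults so far: 5)
  step 10: ref 5 -> HIT, frames=[5,3,2,4] (faults so far: 5)
  step 11: ref 4 -> HIT, frames=[5,3,2,4] (faults so far: 5)
  step 12: ref 4 -> HIT, frames=[5,3,2,4] (faults so far: 5)
  step 13: ref 5 -> HIT, frames=[5,3,2,4] (faults so far: 5)
  step 14: ref 1 -> FAULT, evict 3, frames=[5,1,2,4] (faults so far: 6)
  LRU total faults: 6
--- Optimal ---
  step 0: ref 5 -> FAULT, frames=[5,-,-,-] (faults so far: 1)
  step 1: ref 3 -> FAULT, frames=[5,3,-,-] (faults so far: 2)
  step 2: ref 3 -> HIT, frames=[5,3,-,-] (faults so far: 2)
  step 3: ref 1 -> FAULT, frames=[5,3,1,-] (faults so far: 3)
  step 4: ref 5 -> HIT, frames=[5,3,1,-] (faults so far: 3)
  step 5: ref 4 -> FAULT, frames=[5,3,1,4] (faults so far: 4)
  step 6: ref 3 -> HIT, frames=[5,3,1,4] (faults so far: 4)
  step 7: ref 5 -> HIT, frames=[5,3,1,4] (faults so far: 4)
  step 8: ref 2 -> FAULT, evict 3, frames=[5,2,1,4] (faults so far: 5)
  step 9: ref 2 -> HIT, frames=[5,2,1,4] (faults so far: 5)
  step 10: ref 5 -> HIT, frames=[5,2,1,4] (faults so far: 5)
  step 11: ref 4 -> HIT, frames=[5,2,1,4] (faults so far: 5)
  step 12: ref 4 -> HIT, frames=[5,2,1,4] (faults so far: 5)
  step 13: ref 5 -> HIT, frames=[5,2,1,4] (faults so far: 5)
  step 14: ref 1 -> HIT, frames=[5,2,1,4] (faults so far: 5)
  Optimal total faults: 5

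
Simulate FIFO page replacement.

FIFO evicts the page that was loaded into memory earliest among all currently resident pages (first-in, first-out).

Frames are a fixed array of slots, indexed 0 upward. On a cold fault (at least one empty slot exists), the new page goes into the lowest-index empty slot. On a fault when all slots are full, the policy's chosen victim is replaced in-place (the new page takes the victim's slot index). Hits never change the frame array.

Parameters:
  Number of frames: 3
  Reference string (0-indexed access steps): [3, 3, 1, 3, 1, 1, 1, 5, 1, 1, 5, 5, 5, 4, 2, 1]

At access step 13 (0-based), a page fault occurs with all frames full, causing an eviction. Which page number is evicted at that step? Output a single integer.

Step 0: ref 3 -> FAULT, frames=[3,-,-]
Step 1: ref 3 -> HIT, frames=[3,-,-]
Step 2: ref 1 -> FAULT, frames=[3,1,-]
Step 3: ref 3 -> HIT, frames=[3,1,-]
Step 4: ref 1 -> HIT, frames=[3,1,-]
Step 5: ref 1 -> HIT, frames=[3,1,-]
Step 6: ref 1 -> HIT, frames=[3,1,-]
Step 7: ref 5 -> FAULT, frames=[3,1,5]
Step 8: ref 1 -> HIT, frames=[3,1,5]
Step 9: ref 1 -> HIT, frames=[3,1,5]
Step 10: ref 5 -> HIT, frames=[3,1,5]
Step 11: ref 5 -> HIT, frames=[3,1,5]
Step 12: ref 5 -> HIT, frames=[3,1,5]
Step 13: ref 4 -> FAULT, evict 3, frames=[4,1,5]
At step 13: evicted page 3

Answer: 3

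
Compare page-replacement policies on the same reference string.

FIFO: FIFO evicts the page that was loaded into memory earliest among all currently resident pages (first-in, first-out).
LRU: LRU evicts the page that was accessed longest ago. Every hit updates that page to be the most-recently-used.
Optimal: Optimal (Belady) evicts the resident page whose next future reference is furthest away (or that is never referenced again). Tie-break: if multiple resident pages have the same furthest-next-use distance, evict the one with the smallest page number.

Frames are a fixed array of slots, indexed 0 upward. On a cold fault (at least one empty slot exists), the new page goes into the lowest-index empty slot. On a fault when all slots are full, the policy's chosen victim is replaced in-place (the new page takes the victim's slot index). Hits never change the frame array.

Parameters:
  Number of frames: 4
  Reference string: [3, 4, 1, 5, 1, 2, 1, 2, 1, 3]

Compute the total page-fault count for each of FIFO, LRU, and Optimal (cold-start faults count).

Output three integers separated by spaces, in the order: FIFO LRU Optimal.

Answer: 6 6 5

Derivation:
--- FIFO ---
  step 0: ref 3 -> FAULT, frames=[3,-,-,-] (faults so far: 1)
  step 1: ref 4 -> FAULT, frames=[3,4,-,-] (faults so far: 2)
  step 2: ref 1 -> FAULT, frames=[3,4,1,-] (faults so far: 3)
  step 3: ref 5 -> FAULT, frames=[3,4,1,5] (faults so far: 4)
  step 4: ref 1 -> HIT, frames=[3,4,1,5] (faults so far: 4)
  step 5: ref 2 -> FAULT, evict 3, frames=[2,4,1,5] (faults so far: 5)
  step 6: ref 1 -> HIT, frames=[2,4,1,5] (faults so far: 5)
  step 7: ref 2 -> HIT, frames=[2,4,1,5] (faults so far: 5)
  step 8: ref 1 -> HIT, frames=[2,4,1,5] (faults so far: 5)
  step 9: ref 3 -> FAULT, evict 4, frames=[2,3,1,5] (faults so far: 6)
  FIFO total faults: 6
--- LRU ---
  step 0: ref 3 -> FAULT, frames=[3,-,-,-] (faults so far: 1)
  step 1: ref 4 -> FAULT, frames=[3,4,-,-] (faults so far: 2)
  step 2: ref 1 -> FAULT, frames=[3,4,1,-] (faults so far: 3)
  step 3: ref 5 -> FAULT, frames=[3,4,1,5] (faults so far: 4)
  step 4: ref 1 -> HIT, frames=[3,4,1,5] (faults so far: 4)
  step 5: ref 2 -> FAULT, evict 3, frames=[2,4,1,5] (faults so far: 5)
  step 6: ref 1 -> HIT, frames=[2,4,1,5] (faults so far: 5)
  step 7: ref 2 -> HIT, frames=[2,4,1,5] (faults so far: 5)
  step 8: ref 1 -> HIT, frames=[2,4,1,5] (faults so far: 5)
  step 9: ref 3 -> FAULT, evict 4, frames=[2,3,1,5] (faults so far: 6)
  LRU total faults: 6
--- Optimal ---
  step 0: ref 3 -> FAULT, frames=[3,-,-,-] (faults so far: 1)
  step 1: ref 4 -> FAULT, frames=[3,4,-,-] (faults so far: 2)
  step 2: ref 1 -> FAULT, frames=[3,4,1,-] (faults so far: 3)
  step 3: ref 5 -> FAULT, frames=[3,4,1,5] (faults so far: 4)
  step 4: ref 1 -> HIT, frames=[3,4,1,5] (faults so far: 4)
  step 5: ref 2 -> FAULT, evict 4, frames=[3,2,1,5] (faults so far: 5)
  step 6: ref 1 -> HIT, frames=[3,2,1,5] (faults so far: 5)
  step 7: ref 2 -> HIT, frames=[3,2,1,5] (faults so far: 5)
  step 8: ref 1 -> HIT, frames=[3,2,1,5] (faults so far: 5)
  step 9: ref 3 -> HIT, frames=[3,2,1,5] (faults so far: 5)
  Optimal total faults: 5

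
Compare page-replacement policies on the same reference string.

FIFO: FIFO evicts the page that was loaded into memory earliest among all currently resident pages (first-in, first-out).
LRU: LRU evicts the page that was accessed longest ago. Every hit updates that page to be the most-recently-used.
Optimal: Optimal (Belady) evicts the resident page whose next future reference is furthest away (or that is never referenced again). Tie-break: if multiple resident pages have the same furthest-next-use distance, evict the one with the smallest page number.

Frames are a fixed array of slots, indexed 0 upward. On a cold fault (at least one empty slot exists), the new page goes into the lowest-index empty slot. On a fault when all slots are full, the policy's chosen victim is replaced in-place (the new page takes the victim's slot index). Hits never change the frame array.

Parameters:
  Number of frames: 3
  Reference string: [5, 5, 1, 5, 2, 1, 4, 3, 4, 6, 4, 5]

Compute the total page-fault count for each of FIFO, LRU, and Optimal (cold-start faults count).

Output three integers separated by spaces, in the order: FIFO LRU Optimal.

Answer: 7 7 6

Derivation:
--- FIFO ---
  step 0: ref 5 -> FAULT, frames=[5,-,-] (faults so far: 1)
  step 1: ref 5 -> HIT, frames=[5,-,-] (faults so far: 1)
  step 2: ref 1 -> FAULT, frames=[5,1,-] (faults so far: 2)
  step 3: ref 5 -> HIT, frames=[5,1,-] (faults so far: 2)
  step 4: ref 2 -> FAULT, frames=[5,1,2] (faults so far: 3)
  step 5: ref 1 -> HIT, frames=[5,1,2] (faults so far: 3)
  step 6: ref 4 -> FAULT, evict 5, frames=[4,1,2] (faults so far: 4)
  step 7: ref 3 -> FAULT, evict 1, frames=[4,3,2] (faults so far: 5)
  step 8: ref 4 -> HIT, frames=[4,3,2] (faults so far: 5)
  step 9: ref 6 -> FAULT, evict 2, frames=[4,3,6] (faults so far: 6)
  step 10: ref 4 -> HIT, frames=[4,3,6] (faults so far: 6)
  step 11: ref 5 -> FAULT, evict 4, frames=[5,3,6] (faults so far: 7)
  FIFO total faults: 7
--- LRU ---
  step 0: ref 5 -> FAULT, frames=[5,-,-] (faults so far: 1)
  step 1: ref 5 -> HIT, frames=[5,-,-] (faults so far: 1)
  step 2: ref 1 -> FAULT, frames=[5,1,-] (faults so far: 2)
  step 3: ref 5 -> HIT, frames=[5,1,-] (faults so far: 2)
  step 4: ref 2 -> FAULT, frames=[5,1,2] (faults so far: 3)
  step 5: ref 1 -> HIT, frames=[5,1,2] (faults so far: 3)
  step 6: ref 4 -> FAULT, evict 5, frames=[4,1,2] (faults so far: 4)
  step 7: ref 3 -> FAULT, evict 2, frames=[4,1,3] (faults so far: 5)
  step 8: ref 4 -> HIT, frames=[4,1,3] (faults so far: 5)
  step 9: ref 6 -> FAULT, evict 1, frames=[4,6,3] (faults so far: 6)
  step 10: ref 4 -> HIT, frames=[4,6,3] (faults so far: 6)
  step 11: ref 5 -> FAULT, evict 3, frames=[4,6,5] (faults so far: 7)
  LRU total faults: 7
--- Optimal ---
  step 0: ref 5 -> FAULT, frames=[5,-,-] (faults so far: 1)
  step 1: ref 5 -> HIT, frames=[5,-,-] (faults so far: 1)
  step 2: ref 1 -> FAULT, frames=[5,1,-] (faults so far: 2)
  step 3: ref 5 -> HIT, frames=[5,1,-] (faults so far: 2)
  step 4: ref 2 -> FAULT, frames=[5,1,2] (faults so far: 3)
  step 5: ref 1 -> HIT, frames=[5,1,2] (faults so far: 3)
  step 6: ref 4 -> FAULT, evict 1, frames=[5,4,2] (faults so far: 4)
  step 7: ref 3 -> FAULT, evict 2, frames=[5,4,3] (faults so far: 5)
  step 8: ref 4 -> HIT, frames=[5,4,3] (faults so far: 5)
  step 9: ref 6 -> FAULT, evict 3, frames=[5,4,6] (faults so far: 6)
  step 10: ref 4 -> HIT, frames=[5,4,6] (faults so far: 6)
  step 11: ref 5 -> HIT, frames=[5,4,6] (faults so far: 6)
  Optimal total faults: 6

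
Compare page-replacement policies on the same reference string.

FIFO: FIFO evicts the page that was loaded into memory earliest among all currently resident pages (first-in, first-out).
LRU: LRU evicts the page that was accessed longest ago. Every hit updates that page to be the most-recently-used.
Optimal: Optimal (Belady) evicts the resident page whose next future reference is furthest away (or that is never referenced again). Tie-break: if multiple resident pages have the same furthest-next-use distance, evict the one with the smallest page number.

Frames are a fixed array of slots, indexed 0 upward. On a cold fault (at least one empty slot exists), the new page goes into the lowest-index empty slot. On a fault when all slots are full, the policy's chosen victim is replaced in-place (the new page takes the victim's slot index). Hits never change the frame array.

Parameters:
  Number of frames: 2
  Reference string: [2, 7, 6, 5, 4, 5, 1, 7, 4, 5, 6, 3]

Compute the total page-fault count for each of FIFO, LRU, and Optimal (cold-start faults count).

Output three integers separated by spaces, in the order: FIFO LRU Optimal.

--- FIFO ---
  step 0: ref 2 -> FAULT, frames=[2,-] (faults so far: 1)
  step 1: ref 7 -> FAULT, frames=[2,7] (faults so far: 2)
  step 2: ref 6 -> FAULT, evict 2, frames=[6,7] (faults so far: 3)
  step 3: ref 5 -> FAULT, evict 7, frames=[6,5] (faults so far: 4)
  step 4: ref 4 -> FAULT, evict 6, frames=[4,5] (faults so far: 5)
  step 5: ref 5 -> HIT, frames=[4,5] (faults so far: 5)
  step 6: ref 1 -> FAULT, evict 5, frames=[4,1] (faults so far: 6)
  step 7: ref 7 -> FAULT, evict 4, frames=[7,1] (faults so far: 7)
  step 8: ref 4 -> FAULT, evict 1, frames=[7,4] (faults so far: 8)
  step 9: ref 5 -> FAULT, evict 7, frames=[5,4] (faults so far: 9)
  step 10: ref 6 -> FAULT, evict 4, frames=[5,6] (faults so far: 10)
  step 11: ref 3 -> FAULT, evict 5, frames=[3,6] (faults so far: 11)
  FIFO total faults: 11
--- LRU ---
  step 0: ref 2 -> FAULT, frames=[2,-] (faults so far: 1)
  step 1: ref 7 -> FAULT, frames=[2,7] (faults so far: 2)
  step 2: ref 6 -> FAULT, evict 2, frames=[6,7] (faults so far: 3)
  step 3: ref 5 -> FAULT, evict 7, frames=[6,5] (faults so far: 4)
  step 4: ref 4 -> FAULT, evict 6, frames=[4,5] (faults so far: 5)
  step 5: ref 5 -> HIT, frames=[4,5] (faults so far: 5)
  step 6: ref 1 -> FAULT, evict 4, frames=[1,5] (faults so far: 6)
  step 7: ref 7 -> FAULT, evict 5, frames=[1,7] (faults so far: 7)
  step 8: ref 4 -> FAULT, evict 1, frames=[4,7] (faults so far: 8)
  step 9: ref 5 -> FAULT, evict 7, frames=[4,5] (faults so far: 9)
  step 10: ref 6 -> FAULT, evict 4, frames=[6,5] (faults so far: 10)
  step 11: ref 3 -> FAULT, evict 5, frames=[6,3] (faults so far: 11)
  LRU total faults: 11
--- Optimal ---
  step 0: ref 2 -> FAULT, frames=[2,-] (faults so far: 1)
  step 1: ref 7 -> FAULT, frames=[2,7] (faults so far: 2)
  step 2: ref 6 -> FAULT, evict 2, frames=[6,7] (faults so far: 3)
  step 3: ref 5 -> FAULT, evict 6, frames=[5,7] (faults so far: 4)
  step 4: ref 4 -> FAULT, evict 7, frames=[5,4] (faults so far: 5)
  step 5: ref 5 -> HIT, frames=[5,4] (faults so far: 5)
  step 6: ref 1 -> FAULT, evict 5, frames=[1,4] (faults so far: 6)
  step 7: ref 7 -> FAULT, evict 1, frames=[7,4] (faults so far: 7)
  step 8: ref 4 -> HIT, frames=[7,4] (faults so far: 7)
  step 9: ref 5 -> FAULT, evict 4, frames=[7,5] (faults so far: 8)
  step 10: ref 6 -> FAULT, evict 5, frames=[7,6] (faults so far: 9)
  step 11: ref 3 -> FAULT, evict 6, frames=[7,3] (faults so far: 10)
  Optimal total faults: 10

Answer: 11 11 10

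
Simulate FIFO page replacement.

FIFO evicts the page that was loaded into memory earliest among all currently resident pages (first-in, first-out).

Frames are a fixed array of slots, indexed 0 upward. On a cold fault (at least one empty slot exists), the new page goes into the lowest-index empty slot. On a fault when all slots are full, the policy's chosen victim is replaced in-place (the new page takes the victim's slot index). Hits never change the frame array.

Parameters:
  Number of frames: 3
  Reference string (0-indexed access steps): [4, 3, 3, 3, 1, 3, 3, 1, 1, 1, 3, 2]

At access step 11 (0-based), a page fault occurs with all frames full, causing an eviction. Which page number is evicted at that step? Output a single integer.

Step 0: ref 4 -> FAULT, frames=[4,-,-]
Step 1: ref 3 -> FAULT, frames=[4,3,-]
Step 2: ref 3 -> HIT, frames=[4,3,-]
Step 3: ref 3 -> HIT, frames=[4,3,-]
Step 4: ref 1 -> FAULT, frames=[4,3,1]
Step 5: ref 3 -> HIT, frames=[4,3,1]
Step 6: ref 3 -> HIT, frames=[4,3,1]
Step 7: ref 1 -> HIT, frames=[4,3,1]
Step 8: ref 1 -> HIT, frames=[4,3,1]
Step 9: ref 1 -> HIT, frames=[4,3,1]
Step 10: ref 3 -> HIT, frames=[4,3,1]
Step 11: ref 2 -> FAULT, evict 4, frames=[2,3,1]
At step 11: evicted page 4

Answer: 4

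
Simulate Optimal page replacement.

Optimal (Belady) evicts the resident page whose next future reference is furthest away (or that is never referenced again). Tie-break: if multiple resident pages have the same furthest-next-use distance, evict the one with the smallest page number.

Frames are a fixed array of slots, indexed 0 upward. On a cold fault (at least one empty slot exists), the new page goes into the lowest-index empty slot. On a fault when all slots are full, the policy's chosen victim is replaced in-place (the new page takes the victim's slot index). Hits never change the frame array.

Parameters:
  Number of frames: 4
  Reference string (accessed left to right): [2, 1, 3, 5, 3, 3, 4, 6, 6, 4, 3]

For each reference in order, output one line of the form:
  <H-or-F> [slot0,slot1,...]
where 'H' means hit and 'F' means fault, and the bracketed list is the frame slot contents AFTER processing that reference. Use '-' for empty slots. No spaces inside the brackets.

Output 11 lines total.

F [2,-,-,-]
F [2,1,-,-]
F [2,1,3,-]
F [2,1,3,5]
H [2,1,3,5]
H [2,1,3,5]
F [2,4,3,5]
F [6,4,3,5]
H [6,4,3,5]
H [6,4,3,5]
H [6,4,3,5]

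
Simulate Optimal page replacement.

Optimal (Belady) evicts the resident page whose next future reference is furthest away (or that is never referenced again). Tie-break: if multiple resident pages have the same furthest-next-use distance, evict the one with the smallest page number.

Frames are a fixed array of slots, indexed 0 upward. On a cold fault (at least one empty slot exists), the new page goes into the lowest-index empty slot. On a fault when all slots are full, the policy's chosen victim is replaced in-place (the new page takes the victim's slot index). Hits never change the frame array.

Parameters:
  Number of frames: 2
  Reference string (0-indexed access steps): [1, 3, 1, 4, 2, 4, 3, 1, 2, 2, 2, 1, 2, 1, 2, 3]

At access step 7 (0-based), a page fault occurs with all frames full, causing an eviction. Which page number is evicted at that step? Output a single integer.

Step 0: ref 1 -> FAULT, frames=[1,-]
Step 1: ref 3 -> FAULT, frames=[1,3]
Step 2: ref 1 -> HIT, frames=[1,3]
Step 3: ref 4 -> FAULT, evict 1, frames=[4,3]
Step 4: ref 2 -> FAULT, evict 3, frames=[4,2]
Step 5: ref 4 -> HIT, frames=[4,2]
Step 6: ref 3 -> FAULT, evict 4, frames=[3,2]
Step 7: ref 1 -> FAULT, evict 3, frames=[1,2]
At step 7: evicted page 3

Answer: 3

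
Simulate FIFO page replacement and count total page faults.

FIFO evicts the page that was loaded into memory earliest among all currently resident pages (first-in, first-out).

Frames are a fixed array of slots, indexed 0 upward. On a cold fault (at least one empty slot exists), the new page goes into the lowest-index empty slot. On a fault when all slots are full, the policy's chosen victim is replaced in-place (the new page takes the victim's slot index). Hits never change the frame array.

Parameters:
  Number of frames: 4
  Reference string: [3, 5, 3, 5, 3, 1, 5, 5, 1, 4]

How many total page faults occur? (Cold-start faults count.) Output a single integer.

Step 0: ref 3 → FAULT, frames=[3,-,-,-]
Step 1: ref 5 → FAULT, frames=[3,5,-,-]
Step 2: ref 3 → HIT, frames=[3,5,-,-]
Step 3: ref 5 → HIT, frames=[3,5,-,-]
Step 4: ref 3 → HIT, frames=[3,5,-,-]
Step 5: ref 1 → FAULT, frames=[3,5,1,-]
Step 6: ref 5 → HIT, frames=[3,5,1,-]
Step 7: ref 5 → HIT, frames=[3,5,1,-]
Step 8: ref 1 → HIT, frames=[3,5,1,-]
Step 9: ref 4 → FAULT, frames=[3,5,1,4]
Total faults: 4

Answer: 4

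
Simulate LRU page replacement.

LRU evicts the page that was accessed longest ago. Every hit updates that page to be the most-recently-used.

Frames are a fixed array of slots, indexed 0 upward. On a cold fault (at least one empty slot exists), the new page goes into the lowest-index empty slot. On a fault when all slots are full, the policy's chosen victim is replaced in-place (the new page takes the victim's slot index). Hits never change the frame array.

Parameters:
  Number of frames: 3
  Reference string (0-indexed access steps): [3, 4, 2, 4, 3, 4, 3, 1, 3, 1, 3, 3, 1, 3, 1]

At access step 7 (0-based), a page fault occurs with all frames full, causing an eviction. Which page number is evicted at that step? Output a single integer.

Answer: 2

Derivation:
Step 0: ref 3 -> FAULT, frames=[3,-,-]
Step 1: ref 4 -> FAULT, frames=[3,4,-]
Step 2: ref 2 -> FAULT, frames=[3,4,2]
Step 3: ref 4 -> HIT, frames=[3,4,2]
Step 4: ref 3 -> HIT, frames=[3,4,2]
Step 5: ref 4 -> HIT, frames=[3,4,2]
Step 6: ref 3 -> HIT, frames=[3,4,2]
Step 7: ref 1 -> FAULT, evict 2, frames=[3,4,1]
At step 7: evicted page 2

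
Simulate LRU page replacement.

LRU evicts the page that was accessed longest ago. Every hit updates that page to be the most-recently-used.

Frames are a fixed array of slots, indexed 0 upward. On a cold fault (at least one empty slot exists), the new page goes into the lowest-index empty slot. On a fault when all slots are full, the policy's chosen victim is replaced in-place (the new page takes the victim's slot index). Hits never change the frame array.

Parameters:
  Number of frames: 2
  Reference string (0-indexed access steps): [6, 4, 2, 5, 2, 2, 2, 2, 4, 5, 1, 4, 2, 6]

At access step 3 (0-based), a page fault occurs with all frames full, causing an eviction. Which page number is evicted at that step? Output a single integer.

Answer: 4

Derivation:
Step 0: ref 6 -> FAULT, frames=[6,-]
Step 1: ref 4 -> FAULT, frames=[6,4]
Step 2: ref 2 -> FAULT, evict 6, frames=[2,4]
Step 3: ref 5 -> FAULT, evict 4, frames=[2,5]
At step 3: evicted page 4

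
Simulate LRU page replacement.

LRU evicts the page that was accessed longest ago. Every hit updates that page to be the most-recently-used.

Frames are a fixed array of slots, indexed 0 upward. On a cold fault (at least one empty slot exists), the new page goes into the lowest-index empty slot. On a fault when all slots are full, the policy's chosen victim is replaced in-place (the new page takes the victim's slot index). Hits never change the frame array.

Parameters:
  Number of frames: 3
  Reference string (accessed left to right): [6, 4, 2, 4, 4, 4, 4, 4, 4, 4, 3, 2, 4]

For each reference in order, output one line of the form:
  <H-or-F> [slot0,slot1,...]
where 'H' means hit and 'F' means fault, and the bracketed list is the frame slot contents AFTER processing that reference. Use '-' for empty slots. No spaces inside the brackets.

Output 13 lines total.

F [6,-,-]
F [6,4,-]
F [6,4,2]
H [6,4,2]
H [6,4,2]
H [6,4,2]
H [6,4,2]
H [6,4,2]
H [6,4,2]
H [6,4,2]
F [3,4,2]
H [3,4,2]
H [3,4,2]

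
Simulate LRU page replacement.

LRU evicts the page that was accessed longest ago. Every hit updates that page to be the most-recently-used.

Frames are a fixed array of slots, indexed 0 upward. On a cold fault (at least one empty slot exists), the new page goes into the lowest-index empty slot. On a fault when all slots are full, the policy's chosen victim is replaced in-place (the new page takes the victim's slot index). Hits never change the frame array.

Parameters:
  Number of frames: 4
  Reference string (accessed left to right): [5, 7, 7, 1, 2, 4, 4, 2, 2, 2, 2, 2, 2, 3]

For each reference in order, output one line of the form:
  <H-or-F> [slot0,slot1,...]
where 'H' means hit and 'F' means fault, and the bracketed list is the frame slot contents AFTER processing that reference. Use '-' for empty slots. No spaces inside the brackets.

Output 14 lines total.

F [5,-,-,-]
F [5,7,-,-]
H [5,7,-,-]
F [5,7,1,-]
F [5,7,1,2]
F [4,7,1,2]
H [4,7,1,2]
H [4,7,1,2]
H [4,7,1,2]
H [4,7,1,2]
H [4,7,1,2]
H [4,7,1,2]
H [4,7,1,2]
F [4,3,1,2]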